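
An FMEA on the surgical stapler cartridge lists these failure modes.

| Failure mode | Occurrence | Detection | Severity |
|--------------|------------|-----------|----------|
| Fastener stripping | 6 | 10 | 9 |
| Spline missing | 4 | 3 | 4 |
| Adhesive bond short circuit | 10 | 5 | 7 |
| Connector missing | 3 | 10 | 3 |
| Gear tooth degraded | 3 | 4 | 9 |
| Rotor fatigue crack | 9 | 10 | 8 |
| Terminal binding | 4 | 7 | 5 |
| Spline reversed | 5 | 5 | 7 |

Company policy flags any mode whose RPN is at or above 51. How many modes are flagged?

7

RPN = Severity × Occurrence × Detection:
  Fastener stripping: 9 × 6 × 10 = 540
  Spline missing: 4 × 4 × 3 = 48
  Adhesive bond short circuit: 7 × 10 × 5 = 350
  Connector missing: 3 × 3 × 10 = 90
  Gear tooth degraded: 9 × 3 × 4 = 108
  Rotor fatigue crack: 8 × 9 × 10 = 720
  Terminal binding: 5 × 4 × 7 = 140
  Spline reversed: 7 × 5 × 5 = 175
Modes with RPN ≥ 51: Fastener stripping (540), Adhesive bond short circuit (350), Connector missing (90), Gear tooth degraded (108), Rotor fatigue crack (720), Terminal binding (140), Spline reversed (175) → 7.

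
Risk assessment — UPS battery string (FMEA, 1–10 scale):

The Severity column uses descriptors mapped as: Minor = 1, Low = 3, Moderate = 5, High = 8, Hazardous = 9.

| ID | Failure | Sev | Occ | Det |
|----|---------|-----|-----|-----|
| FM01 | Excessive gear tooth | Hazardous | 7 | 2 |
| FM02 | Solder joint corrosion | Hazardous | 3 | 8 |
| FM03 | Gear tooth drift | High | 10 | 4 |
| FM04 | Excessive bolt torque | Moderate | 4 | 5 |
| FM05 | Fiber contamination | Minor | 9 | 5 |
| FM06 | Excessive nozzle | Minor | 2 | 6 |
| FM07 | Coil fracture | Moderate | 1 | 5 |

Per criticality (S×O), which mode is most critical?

FM03

Criticality = Severity × Occurrence:
  FM01: 9 × 7 = 63
  FM02: 9 × 3 = 27
  FM03: 8 × 10 = 80
  FM04: 5 × 4 = 20
  FM05: 1 × 9 = 9
  FM06: 1 × 2 = 2
  FM07: 5 × 1 = 5
Highest criticality is 80 → FM03.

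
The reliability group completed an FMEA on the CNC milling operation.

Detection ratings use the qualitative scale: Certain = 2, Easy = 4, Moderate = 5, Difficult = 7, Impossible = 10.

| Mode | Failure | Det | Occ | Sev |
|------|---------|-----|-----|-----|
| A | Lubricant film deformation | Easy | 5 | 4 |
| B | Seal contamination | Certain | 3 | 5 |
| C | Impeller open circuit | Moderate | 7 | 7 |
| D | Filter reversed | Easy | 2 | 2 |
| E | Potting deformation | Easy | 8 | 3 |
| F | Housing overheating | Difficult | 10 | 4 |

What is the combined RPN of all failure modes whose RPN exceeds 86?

RPN = Severity × Occurrence × Detection:
  A: 4 × 5 × 4 = 80
  B: 5 × 3 × 2 = 30
  C: 7 × 7 × 5 = 245
  D: 2 × 2 × 4 = 16
  E: 3 × 8 × 4 = 96
  F: 4 × 10 × 7 = 280
RPN > 86: C (245), E (96), F (280).
Sum: 245 + 96 + 280 = 621.

621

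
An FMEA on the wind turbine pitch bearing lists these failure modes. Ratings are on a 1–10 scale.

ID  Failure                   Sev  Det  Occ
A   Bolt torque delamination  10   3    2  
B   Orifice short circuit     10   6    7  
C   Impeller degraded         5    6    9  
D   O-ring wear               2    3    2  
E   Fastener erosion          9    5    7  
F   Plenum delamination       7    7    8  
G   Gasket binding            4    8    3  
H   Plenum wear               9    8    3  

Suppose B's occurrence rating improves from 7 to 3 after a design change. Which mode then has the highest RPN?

F

RPN = Severity × Occurrence × Detection:
  A: 10 × 2 × 3 = 60
  B: 10 × 7 × 6 = 420
  C: 5 × 9 × 6 = 270
  D: 2 × 2 × 3 = 12
  E: 9 × 7 × 5 = 315
  F: 7 × 8 × 7 = 392
  G: 4 × 3 × 8 = 96
  H: 9 × 3 × 8 = 216
After action: B → 10 × 3 × 6 = 180.
Revised RPNs: F=392, E=315, C=270, H=216, B=180, G=96, A=60, D=12.
Highest is now F (392).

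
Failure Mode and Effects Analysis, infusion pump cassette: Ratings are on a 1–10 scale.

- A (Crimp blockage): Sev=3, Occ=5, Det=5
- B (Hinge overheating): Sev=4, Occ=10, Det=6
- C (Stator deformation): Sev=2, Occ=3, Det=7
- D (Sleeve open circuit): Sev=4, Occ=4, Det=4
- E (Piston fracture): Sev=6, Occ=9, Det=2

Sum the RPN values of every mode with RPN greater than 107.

348

RPN = Severity × Occurrence × Detection:
  A: 3 × 5 × 5 = 75
  B: 4 × 10 × 6 = 240
  C: 2 × 3 × 7 = 42
  D: 4 × 4 × 4 = 64
  E: 6 × 9 × 2 = 108
RPN > 107: B (240), E (108).
Sum: 240 + 108 = 348.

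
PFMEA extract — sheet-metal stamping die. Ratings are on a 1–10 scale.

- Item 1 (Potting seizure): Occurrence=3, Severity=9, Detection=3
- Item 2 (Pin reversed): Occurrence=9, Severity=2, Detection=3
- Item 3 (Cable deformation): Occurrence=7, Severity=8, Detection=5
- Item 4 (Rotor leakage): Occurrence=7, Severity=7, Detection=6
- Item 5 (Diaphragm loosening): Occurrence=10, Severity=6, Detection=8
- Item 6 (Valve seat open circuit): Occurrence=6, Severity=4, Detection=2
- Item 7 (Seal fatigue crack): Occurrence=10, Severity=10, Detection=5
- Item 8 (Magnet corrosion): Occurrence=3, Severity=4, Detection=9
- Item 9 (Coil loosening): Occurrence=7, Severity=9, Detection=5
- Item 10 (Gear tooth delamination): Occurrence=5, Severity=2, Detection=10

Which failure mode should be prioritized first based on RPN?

RPN = Severity × Occurrence × Detection:
  Item 1: 9 × 3 × 3 = 81
  Item 2: 2 × 9 × 3 = 54
  Item 3: 8 × 7 × 5 = 280
  Item 4: 7 × 7 × 6 = 294
  Item 5: 6 × 10 × 8 = 480
  Item 6: 4 × 6 × 2 = 48
  Item 7: 10 × 10 × 5 = 500
  Item 8: 4 × 3 × 9 = 108
  Item 9: 9 × 7 × 5 = 315
  Item 10: 2 × 5 × 10 = 100
Highest RPN is 500 → Item 7.

Item 7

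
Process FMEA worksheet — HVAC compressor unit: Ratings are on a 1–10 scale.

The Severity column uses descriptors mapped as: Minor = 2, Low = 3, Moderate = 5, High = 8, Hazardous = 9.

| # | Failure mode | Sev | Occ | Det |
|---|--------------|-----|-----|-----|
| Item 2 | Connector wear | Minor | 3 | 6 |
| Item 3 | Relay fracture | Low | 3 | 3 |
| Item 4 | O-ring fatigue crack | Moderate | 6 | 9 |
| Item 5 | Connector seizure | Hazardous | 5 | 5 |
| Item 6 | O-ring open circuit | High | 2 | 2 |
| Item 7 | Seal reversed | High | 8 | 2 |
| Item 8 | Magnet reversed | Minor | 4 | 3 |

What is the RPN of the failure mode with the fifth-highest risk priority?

RPN = Severity × Occurrence × Detection:
  Item 2: 2 × 3 × 6 = 36
  Item 3: 3 × 3 × 3 = 27
  Item 4: 5 × 6 × 9 = 270
  Item 5: 9 × 5 × 5 = 225
  Item 6: 8 × 2 × 2 = 32
  Item 7: 8 × 8 × 2 = 128
  Item 8: 2 × 4 × 3 = 24
Sorted descending: 270, 225, 128, 36, 32, 27, 24.
The fifth-highest RPN is 32 (Item 6).

32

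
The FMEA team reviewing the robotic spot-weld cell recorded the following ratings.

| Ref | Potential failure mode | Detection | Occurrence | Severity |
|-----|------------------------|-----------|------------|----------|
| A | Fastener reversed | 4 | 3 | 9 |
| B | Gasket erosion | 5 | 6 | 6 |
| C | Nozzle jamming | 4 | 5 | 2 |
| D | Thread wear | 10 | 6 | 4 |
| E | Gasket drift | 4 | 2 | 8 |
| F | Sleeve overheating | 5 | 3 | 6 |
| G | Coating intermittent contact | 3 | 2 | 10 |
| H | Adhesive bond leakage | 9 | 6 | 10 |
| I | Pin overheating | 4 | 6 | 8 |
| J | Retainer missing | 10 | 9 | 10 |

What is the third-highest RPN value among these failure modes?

RPN = Severity × Occurrence × Detection:
  A: 9 × 3 × 4 = 108
  B: 6 × 6 × 5 = 180
  C: 2 × 5 × 4 = 40
  D: 4 × 6 × 10 = 240
  E: 8 × 2 × 4 = 64
  F: 6 × 3 × 5 = 90
  G: 10 × 2 × 3 = 60
  H: 10 × 6 × 9 = 540
  I: 8 × 6 × 4 = 192
  J: 10 × 9 × 10 = 900
Sorted descending: 900, 540, 240, 192, 180, 108, 90, 64, 60, 40.
The third-highest RPN is 240 (D).

240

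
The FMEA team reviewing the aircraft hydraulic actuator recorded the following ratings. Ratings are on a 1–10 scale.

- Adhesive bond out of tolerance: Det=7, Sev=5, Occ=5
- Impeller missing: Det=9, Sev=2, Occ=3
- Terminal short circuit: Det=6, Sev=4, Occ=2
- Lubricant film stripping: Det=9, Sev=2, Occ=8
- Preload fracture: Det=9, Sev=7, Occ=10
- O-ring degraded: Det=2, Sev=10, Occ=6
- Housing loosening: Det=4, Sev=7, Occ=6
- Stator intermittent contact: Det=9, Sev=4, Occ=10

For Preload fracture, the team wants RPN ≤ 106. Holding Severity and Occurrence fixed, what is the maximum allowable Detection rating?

Preload fracture: S=7, O=10, D=9 → current RPN = 630.
Fixed product = 70. Need 70 × D ≤ 106, so D ≤ 106/70 = 1.51.
Maximum integer Detection rating = 1 (gives RPN 70; D=2 would give 140 > 106).

1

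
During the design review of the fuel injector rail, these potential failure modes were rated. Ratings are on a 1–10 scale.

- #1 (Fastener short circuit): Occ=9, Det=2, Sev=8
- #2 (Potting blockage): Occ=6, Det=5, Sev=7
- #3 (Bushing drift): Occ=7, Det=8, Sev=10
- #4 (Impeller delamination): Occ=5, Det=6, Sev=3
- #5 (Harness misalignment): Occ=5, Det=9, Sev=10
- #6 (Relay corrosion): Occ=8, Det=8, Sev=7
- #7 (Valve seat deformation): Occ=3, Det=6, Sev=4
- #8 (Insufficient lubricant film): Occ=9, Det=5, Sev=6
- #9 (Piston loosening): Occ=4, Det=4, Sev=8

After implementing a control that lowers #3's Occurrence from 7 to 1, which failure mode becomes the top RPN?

#5

RPN = Severity × Occurrence × Detection:
  #1: 8 × 9 × 2 = 144
  #2: 7 × 6 × 5 = 210
  #3: 10 × 7 × 8 = 560
  #4: 3 × 5 × 6 = 90
  #5: 10 × 5 × 9 = 450
  #6: 7 × 8 × 8 = 448
  #7: 4 × 3 × 6 = 72
  #8: 6 × 9 × 5 = 270
  #9: 8 × 4 × 4 = 128
After action: #3 → 10 × 1 × 8 = 80.
Revised RPNs: #5=450, #6=448, #8=270, #2=210, #1=144, #9=128, #4=90, #3=80, #7=72.
Highest is now #5 (450).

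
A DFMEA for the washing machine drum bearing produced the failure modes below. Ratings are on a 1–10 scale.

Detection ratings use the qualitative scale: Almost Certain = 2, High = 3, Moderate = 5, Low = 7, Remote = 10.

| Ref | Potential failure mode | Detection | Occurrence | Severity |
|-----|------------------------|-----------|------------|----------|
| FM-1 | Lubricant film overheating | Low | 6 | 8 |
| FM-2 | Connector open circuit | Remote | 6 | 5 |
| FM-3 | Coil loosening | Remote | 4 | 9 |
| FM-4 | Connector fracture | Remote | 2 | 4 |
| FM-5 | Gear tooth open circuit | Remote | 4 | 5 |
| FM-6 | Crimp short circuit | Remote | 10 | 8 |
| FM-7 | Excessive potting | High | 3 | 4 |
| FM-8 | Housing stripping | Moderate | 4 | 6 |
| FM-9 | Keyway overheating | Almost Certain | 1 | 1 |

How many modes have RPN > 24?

RPN = Severity × Occurrence × Detection:
  FM-1: 8 × 6 × 7 = 336
  FM-2: 5 × 6 × 10 = 300
  FM-3: 9 × 4 × 10 = 360
  FM-4: 4 × 2 × 10 = 80
  FM-5: 5 × 4 × 10 = 200
  FM-6: 8 × 10 × 10 = 800
  FM-7: 4 × 3 × 3 = 36
  FM-8: 6 × 4 × 5 = 120
  FM-9: 1 × 1 × 2 = 2
Modes with RPN > 24: FM-1 (336), FM-2 (300), FM-3 (360), FM-4 (80), FM-5 (200), FM-6 (800), FM-7 (36), FM-8 (120) → 8.

8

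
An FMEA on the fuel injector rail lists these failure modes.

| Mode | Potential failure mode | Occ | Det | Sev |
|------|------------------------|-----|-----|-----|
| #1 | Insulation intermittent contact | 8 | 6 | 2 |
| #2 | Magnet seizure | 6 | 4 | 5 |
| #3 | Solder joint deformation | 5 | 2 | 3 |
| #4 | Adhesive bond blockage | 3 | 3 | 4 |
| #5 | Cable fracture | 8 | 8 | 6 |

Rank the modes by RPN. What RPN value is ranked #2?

120

RPN = Severity × Occurrence × Detection:
  #1: 2 × 8 × 6 = 96
  #2: 5 × 6 × 4 = 120
  #3: 3 × 5 × 2 = 30
  #4: 4 × 3 × 3 = 36
  #5: 6 × 8 × 8 = 384
Sorted descending: 384, 120, 96, 36, 30.
The second-highest RPN is 120 (#2).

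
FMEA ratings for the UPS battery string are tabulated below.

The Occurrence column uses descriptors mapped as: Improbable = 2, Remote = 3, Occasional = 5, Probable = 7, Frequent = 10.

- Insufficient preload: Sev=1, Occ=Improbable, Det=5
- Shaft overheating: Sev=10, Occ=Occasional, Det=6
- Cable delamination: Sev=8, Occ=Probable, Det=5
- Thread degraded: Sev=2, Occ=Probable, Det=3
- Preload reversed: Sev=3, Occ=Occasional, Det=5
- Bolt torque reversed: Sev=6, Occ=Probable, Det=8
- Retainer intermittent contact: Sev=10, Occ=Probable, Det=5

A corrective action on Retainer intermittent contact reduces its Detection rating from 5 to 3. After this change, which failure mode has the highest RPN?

Bolt torque reversed

RPN = Severity × Occurrence × Detection:
  Insufficient preload: 1 × 2 × 5 = 10
  Shaft overheating: 10 × 5 × 6 = 300
  Cable delamination: 8 × 7 × 5 = 280
  Thread degraded: 2 × 7 × 3 = 42
  Preload reversed: 3 × 5 × 5 = 75
  Bolt torque reversed: 6 × 7 × 8 = 336
  Retainer intermittent contact: 10 × 7 × 5 = 350
After action: Retainer intermittent contact → 10 × 7 × 3 = 210.
Revised RPNs: Bolt torque reversed=336, Shaft overheating=300, Cable delamination=280, Retainer intermittent contact=210, Preload reversed=75, Thread degraded=42, Insufficient preload=10.
Highest is now Bolt torque reversed (336).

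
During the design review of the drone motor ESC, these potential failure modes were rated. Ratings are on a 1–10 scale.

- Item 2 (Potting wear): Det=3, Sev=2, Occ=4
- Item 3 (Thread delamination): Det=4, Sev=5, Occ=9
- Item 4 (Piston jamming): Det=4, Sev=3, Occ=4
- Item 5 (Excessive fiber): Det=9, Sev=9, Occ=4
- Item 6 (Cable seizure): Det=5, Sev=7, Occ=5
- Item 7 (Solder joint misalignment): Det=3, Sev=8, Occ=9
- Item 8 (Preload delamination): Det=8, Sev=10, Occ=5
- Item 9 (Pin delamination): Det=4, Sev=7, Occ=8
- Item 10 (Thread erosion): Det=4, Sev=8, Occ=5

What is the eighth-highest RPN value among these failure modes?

RPN = Severity × Occurrence × Detection:
  Item 2: 2 × 4 × 3 = 24
  Item 3: 5 × 9 × 4 = 180
  Item 4: 3 × 4 × 4 = 48
  Item 5: 9 × 4 × 9 = 324
  Item 6: 7 × 5 × 5 = 175
  Item 7: 8 × 9 × 3 = 216
  Item 8: 10 × 5 × 8 = 400
  Item 9: 7 × 8 × 4 = 224
  Item 10: 8 × 5 × 4 = 160
Sorted descending: 400, 324, 224, 216, 180, 175, 160, 48, 24.
The eighth-highest RPN is 48 (Item 4).

48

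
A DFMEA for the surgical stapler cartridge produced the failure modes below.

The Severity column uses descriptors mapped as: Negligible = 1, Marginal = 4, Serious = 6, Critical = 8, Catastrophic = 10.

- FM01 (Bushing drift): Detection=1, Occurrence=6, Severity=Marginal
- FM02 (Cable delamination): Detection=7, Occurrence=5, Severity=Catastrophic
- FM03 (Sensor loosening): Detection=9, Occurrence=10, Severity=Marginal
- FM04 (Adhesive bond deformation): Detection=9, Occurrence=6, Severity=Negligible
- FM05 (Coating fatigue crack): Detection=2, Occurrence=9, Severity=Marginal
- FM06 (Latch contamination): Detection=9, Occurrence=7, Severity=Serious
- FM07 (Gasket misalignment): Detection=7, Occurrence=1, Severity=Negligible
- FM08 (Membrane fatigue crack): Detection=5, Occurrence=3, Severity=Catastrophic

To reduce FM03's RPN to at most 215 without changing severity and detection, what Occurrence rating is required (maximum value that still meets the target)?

5

FM03: S=4, O=10, D=9 → current RPN = 360.
Fixed product = 36. Need 36 × O ≤ 215, so O ≤ 215/36 = 5.97.
Maximum integer Occurrence rating = 5 (gives RPN 180; O=6 would give 216 > 215).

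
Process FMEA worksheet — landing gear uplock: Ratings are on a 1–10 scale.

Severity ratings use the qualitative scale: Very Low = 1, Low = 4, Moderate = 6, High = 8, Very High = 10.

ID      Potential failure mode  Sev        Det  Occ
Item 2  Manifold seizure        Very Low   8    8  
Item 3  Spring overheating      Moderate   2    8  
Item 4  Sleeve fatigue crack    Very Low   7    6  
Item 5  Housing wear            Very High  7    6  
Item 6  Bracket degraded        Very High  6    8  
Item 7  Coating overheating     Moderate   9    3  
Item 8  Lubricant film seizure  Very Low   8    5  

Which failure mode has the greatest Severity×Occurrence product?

Criticality = Severity × Occurrence:
  Item 2: 1 × 8 = 8
  Item 3: 6 × 8 = 48
  Item 4: 1 × 6 = 6
  Item 5: 10 × 6 = 60
  Item 6: 10 × 8 = 80
  Item 7: 6 × 3 = 18
  Item 8: 1 × 5 = 5
Highest criticality is 80 → Item 6.

Item 6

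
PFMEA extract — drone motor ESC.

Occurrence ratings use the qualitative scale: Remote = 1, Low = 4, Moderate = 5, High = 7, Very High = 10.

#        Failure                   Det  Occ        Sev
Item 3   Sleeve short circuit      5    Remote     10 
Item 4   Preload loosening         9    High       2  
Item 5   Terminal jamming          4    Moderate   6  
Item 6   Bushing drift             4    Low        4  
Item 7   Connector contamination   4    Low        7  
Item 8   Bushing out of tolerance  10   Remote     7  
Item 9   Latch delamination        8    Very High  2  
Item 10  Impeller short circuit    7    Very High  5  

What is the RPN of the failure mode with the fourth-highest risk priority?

120

RPN = Severity × Occurrence × Detection:
  Item 3: 10 × 1 × 5 = 50
  Item 4: 2 × 7 × 9 = 126
  Item 5: 6 × 5 × 4 = 120
  Item 6: 4 × 4 × 4 = 64
  Item 7: 7 × 4 × 4 = 112
  Item 8: 7 × 1 × 10 = 70
  Item 9: 2 × 10 × 8 = 160
  Item 10: 5 × 10 × 7 = 350
Sorted descending: 350, 160, 126, 120, 112, 70, 64, 50.
The fourth-highest RPN is 120 (Item 5).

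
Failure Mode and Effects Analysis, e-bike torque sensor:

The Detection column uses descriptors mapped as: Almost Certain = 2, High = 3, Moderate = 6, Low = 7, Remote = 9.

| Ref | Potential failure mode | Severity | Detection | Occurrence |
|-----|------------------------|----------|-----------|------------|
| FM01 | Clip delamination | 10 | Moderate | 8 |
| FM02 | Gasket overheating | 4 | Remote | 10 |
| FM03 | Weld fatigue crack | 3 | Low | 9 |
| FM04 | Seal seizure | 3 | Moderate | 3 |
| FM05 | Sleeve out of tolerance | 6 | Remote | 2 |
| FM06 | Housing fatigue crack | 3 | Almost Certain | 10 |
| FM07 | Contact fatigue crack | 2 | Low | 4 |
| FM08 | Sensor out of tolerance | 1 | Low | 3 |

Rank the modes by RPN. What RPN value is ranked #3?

RPN = Severity × Occurrence × Detection:
  FM01: 10 × 8 × 6 = 480
  FM02: 4 × 10 × 9 = 360
  FM03: 3 × 9 × 7 = 189
  FM04: 3 × 3 × 6 = 54
  FM05: 6 × 2 × 9 = 108
  FM06: 3 × 10 × 2 = 60
  FM07: 2 × 4 × 7 = 56
  FM08: 1 × 3 × 7 = 21
Sorted descending: 480, 360, 189, 108, 60, 56, 54, 21.
The third-highest RPN is 189 (FM03).

189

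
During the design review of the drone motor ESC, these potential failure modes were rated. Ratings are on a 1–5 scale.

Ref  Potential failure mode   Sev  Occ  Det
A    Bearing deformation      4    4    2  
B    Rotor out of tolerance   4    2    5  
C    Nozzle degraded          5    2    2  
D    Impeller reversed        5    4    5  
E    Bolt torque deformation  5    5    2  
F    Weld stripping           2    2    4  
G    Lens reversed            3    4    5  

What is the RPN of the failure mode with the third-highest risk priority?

50

RPN = Severity × Occurrence × Detection:
  A: 4 × 4 × 2 = 32
  B: 4 × 2 × 5 = 40
  C: 5 × 2 × 2 = 20
  D: 5 × 4 × 5 = 100
  E: 5 × 5 × 2 = 50
  F: 2 × 2 × 4 = 16
  G: 3 × 4 × 5 = 60
Sorted descending: 100, 60, 50, 40, 32, 20, 16.
The third-highest RPN is 50 (E).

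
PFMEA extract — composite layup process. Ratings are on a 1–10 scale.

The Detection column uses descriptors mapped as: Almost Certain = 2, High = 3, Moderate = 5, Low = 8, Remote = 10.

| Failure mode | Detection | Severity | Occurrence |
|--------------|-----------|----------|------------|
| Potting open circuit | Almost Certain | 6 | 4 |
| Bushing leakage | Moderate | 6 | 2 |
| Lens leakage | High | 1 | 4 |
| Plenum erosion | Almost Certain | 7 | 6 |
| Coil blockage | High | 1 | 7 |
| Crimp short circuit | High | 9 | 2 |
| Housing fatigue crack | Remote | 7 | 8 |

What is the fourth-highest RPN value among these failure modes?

RPN = Severity × Occurrence × Detection:
  Potting open circuit: 6 × 4 × 2 = 48
  Bushing leakage: 6 × 2 × 5 = 60
  Lens leakage: 1 × 4 × 3 = 12
  Plenum erosion: 7 × 6 × 2 = 84
  Coil blockage: 1 × 7 × 3 = 21
  Crimp short circuit: 9 × 2 × 3 = 54
  Housing fatigue crack: 7 × 8 × 10 = 560
Sorted descending: 560, 84, 60, 54, 48, 21, 12.
The fourth-highest RPN is 54 (Crimp short circuit).

54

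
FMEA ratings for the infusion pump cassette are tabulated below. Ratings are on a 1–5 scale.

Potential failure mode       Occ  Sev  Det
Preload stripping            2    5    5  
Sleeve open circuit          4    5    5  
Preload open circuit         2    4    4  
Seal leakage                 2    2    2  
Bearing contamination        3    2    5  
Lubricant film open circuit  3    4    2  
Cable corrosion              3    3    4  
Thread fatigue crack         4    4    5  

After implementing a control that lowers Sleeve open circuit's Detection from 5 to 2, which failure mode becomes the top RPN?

Thread fatigue crack

RPN = Severity × Occurrence × Detection:
  Preload stripping: 5 × 2 × 5 = 50
  Sleeve open circuit: 5 × 4 × 5 = 100
  Preload open circuit: 4 × 2 × 4 = 32
  Seal leakage: 2 × 2 × 2 = 8
  Bearing contamination: 2 × 3 × 5 = 30
  Lubricant film open circuit: 4 × 3 × 2 = 24
  Cable corrosion: 3 × 3 × 4 = 36
  Thread fatigue crack: 4 × 4 × 5 = 80
After action: Sleeve open circuit → 5 × 4 × 2 = 40.
Revised RPNs: Thread fatigue crack=80, Preload stripping=50, Sleeve open circuit=40, Cable corrosion=36, Preload open circuit=32, Bearing contamination=30, Lubricant film open circuit=24, Seal leakage=8.
Highest is now Thread fatigue crack (80).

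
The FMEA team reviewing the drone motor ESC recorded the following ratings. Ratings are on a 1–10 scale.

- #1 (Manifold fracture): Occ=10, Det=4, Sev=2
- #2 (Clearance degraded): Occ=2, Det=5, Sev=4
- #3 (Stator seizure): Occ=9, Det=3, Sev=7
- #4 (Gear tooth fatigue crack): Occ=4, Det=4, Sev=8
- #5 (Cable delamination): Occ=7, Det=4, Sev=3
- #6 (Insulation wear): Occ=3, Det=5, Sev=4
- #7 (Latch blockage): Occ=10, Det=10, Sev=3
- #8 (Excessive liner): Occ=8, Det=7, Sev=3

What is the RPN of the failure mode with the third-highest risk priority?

168

RPN = Severity × Occurrence × Detection:
  #1: 2 × 10 × 4 = 80
  #2: 4 × 2 × 5 = 40
  #3: 7 × 9 × 3 = 189
  #4: 8 × 4 × 4 = 128
  #5: 3 × 7 × 4 = 84
  #6: 4 × 3 × 5 = 60
  #7: 3 × 10 × 10 = 300
  #8: 3 × 8 × 7 = 168
Sorted descending: 300, 189, 168, 128, 84, 80, 60, 40.
The third-highest RPN is 168 (#8).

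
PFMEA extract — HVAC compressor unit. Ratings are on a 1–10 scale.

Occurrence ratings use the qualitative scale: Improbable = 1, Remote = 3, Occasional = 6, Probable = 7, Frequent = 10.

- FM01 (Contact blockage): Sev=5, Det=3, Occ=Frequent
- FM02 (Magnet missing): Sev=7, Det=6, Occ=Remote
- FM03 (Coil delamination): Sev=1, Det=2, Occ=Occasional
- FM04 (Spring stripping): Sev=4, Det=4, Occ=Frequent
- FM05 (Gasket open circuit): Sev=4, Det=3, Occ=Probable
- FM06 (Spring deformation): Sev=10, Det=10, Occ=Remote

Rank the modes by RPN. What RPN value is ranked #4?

RPN = Severity × Occurrence × Detection:
  FM01: 5 × 10 × 3 = 150
  FM02: 7 × 3 × 6 = 126
  FM03: 1 × 6 × 2 = 12
  FM04: 4 × 10 × 4 = 160
  FM05: 4 × 7 × 3 = 84
  FM06: 10 × 3 × 10 = 300
Sorted descending: 300, 160, 150, 126, 84, 12.
The fourth-highest RPN is 126 (FM02).

126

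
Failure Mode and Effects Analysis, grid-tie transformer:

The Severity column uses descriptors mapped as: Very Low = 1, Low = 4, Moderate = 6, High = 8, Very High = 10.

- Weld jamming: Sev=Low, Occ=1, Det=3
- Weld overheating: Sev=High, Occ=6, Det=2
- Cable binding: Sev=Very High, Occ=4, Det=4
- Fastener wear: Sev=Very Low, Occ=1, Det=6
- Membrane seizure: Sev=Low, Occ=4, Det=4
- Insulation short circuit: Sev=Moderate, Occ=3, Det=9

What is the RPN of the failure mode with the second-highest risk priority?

160

RPN = Severity × Occurrence × Detection:
  Weld jamming: 4 × 1 × 3 = 12
  Weld overheating: 8 × 6 × 2 = 96
  Cable binding: 10 × 4 × 4 = 160
  Fastener wear: 1 × 1 × 6 = 6
  Membrane seizure: 4 × 4 × 4 = 64
  Insulation short circuit: 6 × 3 × 9 = 162
Sorted descending: 162, 160, 96, 64, 12, 6.
The second-highest RPN is 160 (Cable binding).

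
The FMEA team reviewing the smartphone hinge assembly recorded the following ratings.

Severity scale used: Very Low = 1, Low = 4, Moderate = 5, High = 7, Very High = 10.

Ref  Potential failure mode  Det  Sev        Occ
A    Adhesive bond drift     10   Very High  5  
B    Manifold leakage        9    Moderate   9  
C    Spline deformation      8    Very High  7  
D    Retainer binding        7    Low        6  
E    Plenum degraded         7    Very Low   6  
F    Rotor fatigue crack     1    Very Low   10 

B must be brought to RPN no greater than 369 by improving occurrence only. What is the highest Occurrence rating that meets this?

8

B: S=5, O=9, D=9 → current RPN = 405.
Fixed product = 45. Need 45 × O ≤ 369, so O ≤ 369/45 = 8.20.
Maximum integer Occurrence rating = 8 (gives RPN 360; O=9 would give 405 > 369).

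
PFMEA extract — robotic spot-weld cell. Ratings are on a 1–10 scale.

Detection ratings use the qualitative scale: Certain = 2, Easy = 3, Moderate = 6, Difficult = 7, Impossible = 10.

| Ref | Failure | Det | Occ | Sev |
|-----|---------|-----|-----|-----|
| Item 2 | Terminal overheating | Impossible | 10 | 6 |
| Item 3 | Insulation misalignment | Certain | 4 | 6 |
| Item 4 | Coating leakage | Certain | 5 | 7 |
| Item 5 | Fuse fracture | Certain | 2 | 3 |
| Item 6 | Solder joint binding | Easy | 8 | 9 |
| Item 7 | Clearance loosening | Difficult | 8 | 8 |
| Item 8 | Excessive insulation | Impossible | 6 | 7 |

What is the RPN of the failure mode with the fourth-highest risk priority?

RPN = Severity × Occurrence × Detection:
  Item 2: 6 × 10 × 10 = 600
  Item 3: 6 × 4 × 2 = 48
  Item 4: 7 × 5 × 2 = 70
  Item 5: 3 × 2 × 2 = 12
  Item 6: 9 × 8 × 3 = 216
  Item 7: 8 × 8 × 7 = 448
  Item 8: 7 × 6 × 10 = 420
Sorted descending: 600, 448, 420, 216, 70, 48, 12.
The fourth-highest RPN is 216 (Item 6).

216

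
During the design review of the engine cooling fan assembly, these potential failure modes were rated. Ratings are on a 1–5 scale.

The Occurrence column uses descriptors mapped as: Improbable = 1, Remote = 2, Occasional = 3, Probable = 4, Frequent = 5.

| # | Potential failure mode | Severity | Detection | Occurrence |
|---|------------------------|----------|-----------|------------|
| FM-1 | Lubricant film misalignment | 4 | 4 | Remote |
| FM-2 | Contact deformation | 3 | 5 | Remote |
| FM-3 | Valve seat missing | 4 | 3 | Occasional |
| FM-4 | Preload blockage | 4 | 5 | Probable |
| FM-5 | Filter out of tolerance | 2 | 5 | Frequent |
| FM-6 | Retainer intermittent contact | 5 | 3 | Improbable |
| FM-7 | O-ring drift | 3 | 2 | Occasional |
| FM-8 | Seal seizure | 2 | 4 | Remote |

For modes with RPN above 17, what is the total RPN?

RPN = Severity × Occurrence × Detection:
  FM-1: 4 × 2 × 4 = 32
  FM-2: 3 × 2 × 5 = 30
  FM-3: 4 × 3 × 3 = 36
  FM-4: 4 × 4 × 5 = 80
  FM-5: 2 × 5 × 5 = 50
  FM-6: 5 × 1 × 3 = 15
  FM-7: 3 × 3 × 2 = 18
  FM-8: 2 × 2 × 4 = 16
RPN > 17: FM-1 (32), FM-2 (30), FM-3 (36), FM-4 (80), FM-5 (50), FM-7 (18).
Sum: 32 + 30 + 36 + 80 + 50 + 18 = 246.

246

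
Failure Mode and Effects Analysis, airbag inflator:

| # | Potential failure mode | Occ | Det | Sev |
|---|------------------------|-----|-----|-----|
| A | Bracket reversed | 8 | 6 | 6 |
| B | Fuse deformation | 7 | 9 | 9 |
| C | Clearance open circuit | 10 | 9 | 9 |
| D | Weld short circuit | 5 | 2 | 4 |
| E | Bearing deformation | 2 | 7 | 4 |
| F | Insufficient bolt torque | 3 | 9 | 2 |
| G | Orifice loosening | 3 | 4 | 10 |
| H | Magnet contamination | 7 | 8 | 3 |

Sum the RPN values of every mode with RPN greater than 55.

RPN = Severity × Occurrence × Detection:
  A: 6 × 8 × 6 = 288
  B: 9 × 7 × 9 = 567
  C: 9 × 10 × 9 = 810
  D: 4 × 5 × 2 = 40
  E: 4 × 2 × 7 = 56
  F: 2 × 3 × 9 = 54
  G: 10 × 3 × 4 = 120
  H: 3 × 7 × 8 = 168
RPN > 55: A (288), B (567), C (810), E (56), G (120), H (168).
Sum: 288 + 567 + 810 + 56 + 120 + 168 = 2009.

2009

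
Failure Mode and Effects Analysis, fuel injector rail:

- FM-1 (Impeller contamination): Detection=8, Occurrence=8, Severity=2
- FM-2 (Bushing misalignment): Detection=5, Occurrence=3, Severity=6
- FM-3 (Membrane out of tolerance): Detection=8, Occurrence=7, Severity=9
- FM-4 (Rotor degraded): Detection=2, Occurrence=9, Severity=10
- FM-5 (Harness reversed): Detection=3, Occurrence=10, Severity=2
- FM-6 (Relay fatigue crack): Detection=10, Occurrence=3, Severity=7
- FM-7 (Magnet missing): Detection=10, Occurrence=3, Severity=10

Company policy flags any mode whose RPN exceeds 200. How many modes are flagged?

3

RPN = Severity × Occurrence × Detection:
  FM-1: 2 × 8 × 8 = 128
  FM-2: 6 × 3 × 5 = 90
  FM-3: 9 × 7 × 8 = 504
  FM-4: 10 × 9 × 2 = 180
  FM-5: 2 × 10 × 3 = 60
  FM-6: 7 × 3 × 10 = 210
  FM-7: 10 × 3 × 10 = 300
Modes with RPN > 200: FM-3 (504), FM-6 (210), FM-7 (300) → 3.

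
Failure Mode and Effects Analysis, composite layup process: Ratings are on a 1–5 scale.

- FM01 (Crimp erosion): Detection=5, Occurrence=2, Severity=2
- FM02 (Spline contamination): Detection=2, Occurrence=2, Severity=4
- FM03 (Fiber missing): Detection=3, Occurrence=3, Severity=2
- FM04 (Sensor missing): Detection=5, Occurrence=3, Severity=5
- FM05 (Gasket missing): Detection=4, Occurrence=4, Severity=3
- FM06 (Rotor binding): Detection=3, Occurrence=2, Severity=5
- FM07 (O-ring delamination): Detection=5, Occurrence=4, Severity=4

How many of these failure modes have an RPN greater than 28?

RPN = Severity × Occurrence × Detection:
  FM01: 2 × 2 × 5 = 20
  FM02: 4 × 2 × 2 = 16
  FM03: 2 × 3 × 3 = 18
  FM04: 5 × 3 × 5 = 75
  FM05: 3 × 4 × 4 = 48
  FM06: 5 × 2 × 3 = 30
  FM07: 4 × 4 × 5 = 80
Modes with RPN > 28: FM04 (75), FM05 (48), FM06 (30), FM07 (80) → 4.

4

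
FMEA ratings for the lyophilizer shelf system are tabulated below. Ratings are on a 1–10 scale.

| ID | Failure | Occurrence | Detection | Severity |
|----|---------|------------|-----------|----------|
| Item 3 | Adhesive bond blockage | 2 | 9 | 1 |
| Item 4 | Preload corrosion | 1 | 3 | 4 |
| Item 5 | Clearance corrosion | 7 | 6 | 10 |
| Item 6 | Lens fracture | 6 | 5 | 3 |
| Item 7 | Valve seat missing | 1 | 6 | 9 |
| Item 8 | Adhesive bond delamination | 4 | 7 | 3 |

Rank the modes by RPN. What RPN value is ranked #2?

RPN = Severity × Occurrence × Detection:
  Item 3: 1 × 2 × 9 = 18
  Item 4: 4 × 1 × 3 = 12
  Item 5: 10 × 7 × 6 = 420
  Item 6: 3 × 6 × 5 = 90
  Item 7: 9 × 1 × 6 = 54
  Item 8: 3 × 4 × 7 = 84
Sorted descending: 420, 90, 84, 54, 18, 12.
The second-highest RPN is 90 (Item 6).

90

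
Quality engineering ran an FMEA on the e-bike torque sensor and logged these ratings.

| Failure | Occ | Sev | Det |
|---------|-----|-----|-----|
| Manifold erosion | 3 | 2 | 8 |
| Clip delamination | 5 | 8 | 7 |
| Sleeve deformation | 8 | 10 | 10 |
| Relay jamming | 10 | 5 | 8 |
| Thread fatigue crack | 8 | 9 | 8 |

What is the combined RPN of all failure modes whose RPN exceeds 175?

2056

RPN = Severity × Occurrence × Detection:
  Manifold erosion: 2 × 3 × 8 = 48
  Clip delamination: 8 × 5 × 7 = 280
  Sleeve deformation: 10 × 8 × 10 = 800
  Relay jamming: 5 × 10 × 8 = 400
  Thread fatigue crack: 9 × 8 × 8 = 576
RPN > 175: Clip delamination (280), Sleeve deformation (800), Relay jamming (400), Thread fatigue crack (576).
Sum: 280 + 800 + 400 + 576 = 2056.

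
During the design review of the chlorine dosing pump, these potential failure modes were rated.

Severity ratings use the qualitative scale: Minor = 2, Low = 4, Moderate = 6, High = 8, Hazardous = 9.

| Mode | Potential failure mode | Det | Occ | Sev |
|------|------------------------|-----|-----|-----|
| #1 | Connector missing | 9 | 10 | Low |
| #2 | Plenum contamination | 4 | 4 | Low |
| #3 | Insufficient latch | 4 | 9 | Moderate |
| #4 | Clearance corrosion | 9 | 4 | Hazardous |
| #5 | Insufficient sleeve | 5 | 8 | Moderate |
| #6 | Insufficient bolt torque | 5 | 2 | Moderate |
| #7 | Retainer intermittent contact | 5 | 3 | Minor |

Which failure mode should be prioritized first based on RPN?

RPN = Severity × Occurrence × Detection:
  #1: 4 × 10 × 9 = 360
  #2: 4 × 4 × 4 = 64
  #3: 6 × 9 × 4 = 216
  #4: 9 × 4 × 9 = 324
  #5: 6 × 8 × 5 = 240
  #6: 6 × 2 × 5 = 60
  #7: 2 × 3 × 5 = 30
Highest RPN is 360 → #1.

#1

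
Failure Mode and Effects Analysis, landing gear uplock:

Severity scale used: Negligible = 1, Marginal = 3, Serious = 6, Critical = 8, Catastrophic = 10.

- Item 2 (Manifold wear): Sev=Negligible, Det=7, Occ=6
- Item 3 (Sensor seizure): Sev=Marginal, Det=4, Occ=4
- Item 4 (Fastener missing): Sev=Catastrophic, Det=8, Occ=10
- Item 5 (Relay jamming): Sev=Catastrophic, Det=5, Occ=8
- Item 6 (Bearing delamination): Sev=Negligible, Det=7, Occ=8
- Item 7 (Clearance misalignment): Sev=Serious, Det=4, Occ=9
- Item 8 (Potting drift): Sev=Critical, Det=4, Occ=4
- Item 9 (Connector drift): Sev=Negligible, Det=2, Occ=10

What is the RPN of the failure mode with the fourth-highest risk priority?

128

RPN = Severity × Occurrence × Detection:
  Item 2: 1 × 6 × 7 = 42
  Item 3: 3 × 4 × 4 = 48
  Item 4: 10 × 10 × 8 = 800
  Item 5: 10 × 8 × 5 = 400
  Item 6: 1 × 8 × 7 = 56
  Item 7: 6 × 9 × 4 = 216
  Item 8: 8 × 4 × 4 = 128
  Item 9: 1 × 10 × 2 = 20
Sorted descending: 800, 400, 216, 128, 56, 48, 42, 20.
The fourth-highest RPN is 128 (Item 8).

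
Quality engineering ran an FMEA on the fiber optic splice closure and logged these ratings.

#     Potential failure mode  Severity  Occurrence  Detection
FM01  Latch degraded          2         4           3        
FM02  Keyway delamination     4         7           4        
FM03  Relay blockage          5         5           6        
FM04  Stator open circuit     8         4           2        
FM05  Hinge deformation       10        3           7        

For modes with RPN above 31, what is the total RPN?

536

RPN = Severity × Occurrence × Detection:
  FM01: 2 × 4 × 3 = 24
  FM02: 4 × 7 × 4 = 112
  FM03: 5 × 5 × 6 = 150
  FM04: 8 × 4 × 2 = 64
  FM05: 10 × 3 × 7 = 210
RPN > 31: FM02 (112), FM03 (150), FM04 (64), FM05 (210).
Sum: 112 + 150 + 64 + 210 = 536.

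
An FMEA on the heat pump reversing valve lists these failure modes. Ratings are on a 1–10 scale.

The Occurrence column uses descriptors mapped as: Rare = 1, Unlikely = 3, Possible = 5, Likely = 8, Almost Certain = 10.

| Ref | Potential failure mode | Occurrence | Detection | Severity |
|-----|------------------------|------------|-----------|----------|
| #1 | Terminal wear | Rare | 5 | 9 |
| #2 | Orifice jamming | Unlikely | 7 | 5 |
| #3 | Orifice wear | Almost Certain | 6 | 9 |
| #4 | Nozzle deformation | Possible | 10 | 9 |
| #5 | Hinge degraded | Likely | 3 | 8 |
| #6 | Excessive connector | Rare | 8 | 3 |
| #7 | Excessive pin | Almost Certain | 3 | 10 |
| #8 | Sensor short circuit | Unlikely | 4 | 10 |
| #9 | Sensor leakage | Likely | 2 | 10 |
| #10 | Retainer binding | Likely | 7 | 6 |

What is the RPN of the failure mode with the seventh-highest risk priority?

RPN = Severity × Occurrence × Detection:
  #1: 9 × 1 × 5 = 45
  #2: 5 × 3 × 7 = 105
  #3: 9 × 10 × 6 = 540
  #4: 9 × 5 × 10 = 450
  #5: 8 × 8 × 3 = 192
  #6: 3 × 1 × 8 = 24
  #7: 10 × 10 × 3 = 300
  #8: 10 × 3 × 4 = 120
  #9: 10 × 8 × 2 = 160
  #10: 6 × 8 × 7 = 336
Sorted descending: 540, 450, 336, 300, 192, 160, 120, 105, 45, 24.
The seventh-highest RPN is 120 (#8).

120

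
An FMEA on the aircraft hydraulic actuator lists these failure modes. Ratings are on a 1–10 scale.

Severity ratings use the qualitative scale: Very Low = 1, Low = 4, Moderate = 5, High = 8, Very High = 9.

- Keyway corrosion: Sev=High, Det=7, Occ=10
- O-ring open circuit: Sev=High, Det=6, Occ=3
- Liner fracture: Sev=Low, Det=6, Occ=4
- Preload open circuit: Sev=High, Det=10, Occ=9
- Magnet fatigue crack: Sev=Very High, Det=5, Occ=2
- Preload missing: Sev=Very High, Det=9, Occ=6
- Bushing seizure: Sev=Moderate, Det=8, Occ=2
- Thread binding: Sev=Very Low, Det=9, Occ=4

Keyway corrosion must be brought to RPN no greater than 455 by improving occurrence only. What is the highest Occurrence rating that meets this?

Keyway corrosion: S=8, O=10, D=7 → current RPN = 560.
Fixed product = 56. Need 56 × O ≤ 455, so O ≤ 455/56 = 8.12.
Maximum integer Occurrence rating = 8 (gives RPN 448; O=9 would give 504 > 455).

8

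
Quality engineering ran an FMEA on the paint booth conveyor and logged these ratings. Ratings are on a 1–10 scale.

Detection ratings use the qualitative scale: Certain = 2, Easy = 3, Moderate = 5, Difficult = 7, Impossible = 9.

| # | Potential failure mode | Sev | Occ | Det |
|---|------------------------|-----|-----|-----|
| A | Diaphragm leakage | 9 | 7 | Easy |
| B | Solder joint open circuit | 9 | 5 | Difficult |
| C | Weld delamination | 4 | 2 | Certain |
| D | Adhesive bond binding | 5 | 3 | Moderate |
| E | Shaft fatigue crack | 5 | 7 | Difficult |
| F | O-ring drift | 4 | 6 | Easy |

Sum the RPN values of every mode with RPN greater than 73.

824

RPN = Severity × Occurrence × Detection:
  A: 9 × 7 × 3 = 189
  B: 9 × 5 × 7 = 315
  C: 4 × 2 × 2 = 16
  D: 5 × 3 × 5 = 75
  E: 5 × 7 × 7 = 245
  F: 4 × 6 × 3 = 72
RPN > 73: A (189), B (315), D (75), E (245).
Sum: 189 + 315 + 75 + 245 = 824.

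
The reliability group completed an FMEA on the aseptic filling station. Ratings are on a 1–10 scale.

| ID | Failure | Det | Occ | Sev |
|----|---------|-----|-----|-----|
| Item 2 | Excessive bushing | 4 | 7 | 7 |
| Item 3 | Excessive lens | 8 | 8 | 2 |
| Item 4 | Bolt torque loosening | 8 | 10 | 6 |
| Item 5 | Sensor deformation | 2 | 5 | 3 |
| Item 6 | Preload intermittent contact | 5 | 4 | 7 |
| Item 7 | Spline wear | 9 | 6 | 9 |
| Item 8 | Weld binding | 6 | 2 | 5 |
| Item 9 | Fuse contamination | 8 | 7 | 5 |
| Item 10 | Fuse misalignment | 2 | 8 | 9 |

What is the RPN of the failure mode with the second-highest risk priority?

480

RPN = Severity × Occurrence × Detection:
  Item 2: 7 × 7 × 4 = 196
  Item 3: 2 × 8 × 8 = 128
  Item 4: 6 × 10 × 8 = 480
  Item 5: 3 × 5 × 2 = 30
  Item 6: 7 × 4 × 5 = 140
  Item 7: 9 × 6 × 9 = 486
  Item 8: 5 × 2 × 6 = 60
  Item 9: 5 × 7 × 8 = 280
  Item 10: 9 × 8 × 2 = 144
Sorted descending: 486, 480, 280, 196, 144, 140, 128, 60, 30.
The second-highest RPN is 480 (Item 4).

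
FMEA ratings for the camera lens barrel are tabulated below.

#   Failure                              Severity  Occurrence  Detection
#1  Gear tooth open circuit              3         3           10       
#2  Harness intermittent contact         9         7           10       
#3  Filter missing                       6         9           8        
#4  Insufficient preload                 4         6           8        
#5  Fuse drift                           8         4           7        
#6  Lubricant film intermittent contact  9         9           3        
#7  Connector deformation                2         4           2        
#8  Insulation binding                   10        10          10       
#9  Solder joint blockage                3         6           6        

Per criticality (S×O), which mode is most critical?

Criticality = Severity × Occurrence:
  #1: 3 × 3 = 9
  #2: 9 × 7 = 63
  #3: 6 × 9 = 54
  #4: 4 × 6 = 24
  #5: 8 × 4 = 32
  #6: 9 × 9 = 81
  #7: 2 × 4 = 8
  #8: 10 × 10 = 100
  #9: 3 × 6 = 18
Highest criticality is 100 → #8.

#8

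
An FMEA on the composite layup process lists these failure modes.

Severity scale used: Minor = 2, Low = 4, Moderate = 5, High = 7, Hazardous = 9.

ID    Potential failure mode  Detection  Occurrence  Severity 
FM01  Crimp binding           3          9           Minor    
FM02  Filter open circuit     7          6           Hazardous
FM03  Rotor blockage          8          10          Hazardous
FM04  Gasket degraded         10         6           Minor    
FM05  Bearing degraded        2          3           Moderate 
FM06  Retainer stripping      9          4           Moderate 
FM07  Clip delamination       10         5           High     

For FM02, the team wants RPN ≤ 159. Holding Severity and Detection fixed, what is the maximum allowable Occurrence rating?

FM02: S=9, O=6, D=7 → current RPN = 378.
Fixed product = 63. Need 63 × O ≤ 159, so O ≤ 159/63 = 2.52.
Maximum integer Occurrence rating = 2 (gives RPN 126; O=3 would give 189 > 159).

2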